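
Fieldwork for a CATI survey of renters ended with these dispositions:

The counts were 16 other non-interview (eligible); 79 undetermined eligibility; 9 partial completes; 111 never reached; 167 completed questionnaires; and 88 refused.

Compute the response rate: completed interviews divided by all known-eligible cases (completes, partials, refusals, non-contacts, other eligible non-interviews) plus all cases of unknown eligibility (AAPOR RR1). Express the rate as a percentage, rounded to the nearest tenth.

Numerator = 167
Denom = 167 + 9 + 88 + 111 + 16 + 79 = 470
RR1 = 167 / 470 = 0.3553

35.5%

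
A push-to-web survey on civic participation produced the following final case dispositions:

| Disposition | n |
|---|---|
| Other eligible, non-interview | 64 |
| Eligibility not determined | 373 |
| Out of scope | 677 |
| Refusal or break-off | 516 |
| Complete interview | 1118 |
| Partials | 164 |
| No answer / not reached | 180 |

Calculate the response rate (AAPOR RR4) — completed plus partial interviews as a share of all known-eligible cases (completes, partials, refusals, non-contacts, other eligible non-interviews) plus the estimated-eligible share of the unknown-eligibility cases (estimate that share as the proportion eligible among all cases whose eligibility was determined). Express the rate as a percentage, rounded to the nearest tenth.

Num → 1118 + 164 = 1282
Determined eligible → 1118 + 164 + 516 + 180 + 64 = 2042
e = 2042 / (2042 + 677) = 2042 / 2719 = 0.7510
Eligible share of unknowns → 0.7510 × 373 = 280.12
Denominator → 2042 + 280.12 = 2322.12
RR4 = 1282 / 2322.12 = 0.5521

55.2%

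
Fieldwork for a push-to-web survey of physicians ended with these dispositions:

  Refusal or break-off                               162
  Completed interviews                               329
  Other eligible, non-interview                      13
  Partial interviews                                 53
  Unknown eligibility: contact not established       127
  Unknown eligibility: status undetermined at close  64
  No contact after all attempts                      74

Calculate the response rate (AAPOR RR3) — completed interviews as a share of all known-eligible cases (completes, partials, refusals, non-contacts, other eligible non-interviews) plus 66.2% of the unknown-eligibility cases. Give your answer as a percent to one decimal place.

Undetermined eligibility = 127 + 64 = 191
Top → 329
Known eligible → 329 + 53 + 162 + 74 + 13 = 631
e × U → 0.6620 × 191 = 126.44
Base → 631 + 126.44 = 757.44
RR3 = 329 / 757.44 = 0.4344

43.4%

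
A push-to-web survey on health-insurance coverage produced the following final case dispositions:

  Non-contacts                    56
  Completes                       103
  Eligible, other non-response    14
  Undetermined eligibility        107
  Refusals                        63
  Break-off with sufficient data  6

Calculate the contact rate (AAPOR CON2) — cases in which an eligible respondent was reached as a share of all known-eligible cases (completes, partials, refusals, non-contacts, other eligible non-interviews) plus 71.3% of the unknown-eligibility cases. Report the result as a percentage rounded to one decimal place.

58.4%

Numerator → 103 + 6 + 63 + 14 = 186
Known eligible → 103 + 6 + 63 + 56 + 14 = 242
e × U → 0.7130 × 107 = 76.29
Denominator → 242 + 76.29 = 318.29
CON2 = 186 / 318.29 = 0.5844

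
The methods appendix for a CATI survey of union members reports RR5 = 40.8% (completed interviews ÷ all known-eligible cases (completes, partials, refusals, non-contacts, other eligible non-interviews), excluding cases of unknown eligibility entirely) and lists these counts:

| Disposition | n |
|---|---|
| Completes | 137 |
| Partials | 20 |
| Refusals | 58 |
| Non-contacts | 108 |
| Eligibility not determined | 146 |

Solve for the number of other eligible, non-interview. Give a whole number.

13

RR5 = 137 / D = 0.408
D = 137 / 0.408 = 335.8
Other denominator terms total 323
other eligible, non-interview = 335.8 − 323 ≈ 13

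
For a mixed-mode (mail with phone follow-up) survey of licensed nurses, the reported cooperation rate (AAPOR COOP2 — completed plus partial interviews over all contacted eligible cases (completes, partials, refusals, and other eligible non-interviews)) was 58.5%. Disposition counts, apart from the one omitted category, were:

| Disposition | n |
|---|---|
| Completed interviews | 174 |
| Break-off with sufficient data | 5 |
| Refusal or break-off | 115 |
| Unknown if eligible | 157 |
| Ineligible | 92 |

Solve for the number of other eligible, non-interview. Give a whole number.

12

Numerator = 174 + 5 = 179
COOP2 = 179 / D = 0.585
D = 179 / 0.585 = 306.0
Rest of base = 294
other eligible, non-interview = 306.0 − 294 ≈ 12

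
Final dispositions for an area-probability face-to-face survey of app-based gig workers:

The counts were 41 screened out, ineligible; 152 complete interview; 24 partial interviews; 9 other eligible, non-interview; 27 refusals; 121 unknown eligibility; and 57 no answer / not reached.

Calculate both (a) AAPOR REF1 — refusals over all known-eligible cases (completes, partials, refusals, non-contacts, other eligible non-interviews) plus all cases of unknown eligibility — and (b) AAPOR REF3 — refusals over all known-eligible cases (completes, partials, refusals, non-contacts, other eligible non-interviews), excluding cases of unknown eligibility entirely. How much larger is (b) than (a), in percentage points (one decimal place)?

3.1

Numerator: 27
Base: 152 + 24 + 27 + 57 + 9 + 121 = 390
REF1 = 27 / 390 = 0.0692
Base: 152 + 24 + 27 + 57 + 9 = 269
REF3 = 27 / 269 = 0.1004
Difference = 10.04 − 6.92 = 3.12 percentage points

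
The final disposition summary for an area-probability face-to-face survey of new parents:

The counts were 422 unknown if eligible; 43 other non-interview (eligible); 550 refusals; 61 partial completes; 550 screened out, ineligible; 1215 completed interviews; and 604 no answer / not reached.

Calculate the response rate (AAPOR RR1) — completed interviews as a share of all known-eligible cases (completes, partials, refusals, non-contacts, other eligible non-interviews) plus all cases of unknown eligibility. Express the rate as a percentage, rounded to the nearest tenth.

42.0%

Numerator = 1215
Denom = 1215 + 61 + 550 + 604 + 43 + 422 = 2895
RR1 = 1215 / 2895 = 0.4197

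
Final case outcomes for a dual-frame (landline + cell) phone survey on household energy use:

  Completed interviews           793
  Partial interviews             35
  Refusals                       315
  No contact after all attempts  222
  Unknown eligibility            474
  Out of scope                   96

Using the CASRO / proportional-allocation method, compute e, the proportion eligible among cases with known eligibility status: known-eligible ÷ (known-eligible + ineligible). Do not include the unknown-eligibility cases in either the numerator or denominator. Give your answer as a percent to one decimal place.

Eligible (known) → 793 + 35 + 315 + 222 = 1365
e = 1365 / (1365 + 96) = 1365 / 1461 = 0.9343

93.4%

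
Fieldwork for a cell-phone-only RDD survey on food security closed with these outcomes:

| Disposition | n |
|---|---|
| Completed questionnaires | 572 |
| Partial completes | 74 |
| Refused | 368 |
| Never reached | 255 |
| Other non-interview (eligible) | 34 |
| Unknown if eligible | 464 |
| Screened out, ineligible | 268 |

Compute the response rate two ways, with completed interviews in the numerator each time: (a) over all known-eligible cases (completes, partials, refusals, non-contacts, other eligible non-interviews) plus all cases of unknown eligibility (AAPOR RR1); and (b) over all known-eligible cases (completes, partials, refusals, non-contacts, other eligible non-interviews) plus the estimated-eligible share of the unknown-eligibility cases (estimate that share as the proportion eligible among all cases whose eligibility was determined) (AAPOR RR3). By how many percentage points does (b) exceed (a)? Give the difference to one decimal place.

1.5

Num: 572
Base: 572 + 74 + 368 + 255 + 34 + 464 = 1767
RR1 = 572 / 1767 = 0.3237
Known eligible: 572 + 74 + 368 + 255 + 34 = 1303
e = 1303 / (1303 + 268) = 1303 / 1571 = 0.8294
e × U: 0.8294 × 464 = 384.84
Base: 1303 + 384.84 = 1687.84
RR3 = 572 / 1687.84 = 0.3389
Difference = 33.89 − 32.37 = 1.52 percentage points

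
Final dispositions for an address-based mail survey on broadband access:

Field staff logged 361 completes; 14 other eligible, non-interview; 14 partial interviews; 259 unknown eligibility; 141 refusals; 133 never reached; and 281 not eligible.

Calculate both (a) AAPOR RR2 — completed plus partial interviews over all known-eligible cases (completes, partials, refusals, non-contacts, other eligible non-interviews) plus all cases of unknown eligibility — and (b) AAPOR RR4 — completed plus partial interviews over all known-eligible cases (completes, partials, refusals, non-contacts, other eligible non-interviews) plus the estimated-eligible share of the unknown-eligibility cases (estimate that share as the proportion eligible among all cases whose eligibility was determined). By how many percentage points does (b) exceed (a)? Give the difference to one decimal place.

Top: 361 + 14 = 375
Denominator: 361 + 14 + 141 + 133 + 14 + 259 = 922
RR2 = 375 / 922 = 0.4067
Known eligible: 361 + 14 + 141 + 133 + 14 = 663
e = 663 / (663 + 281) = 663 / 944 = 0.7023
Eligible share of unknowns: 0.7023 × 259 = 181.90
Denominator: 663 + 181.90 = 844.90
RR4 = 375 / 844.90 = 0.4438
Difference = 44.38 − 40.67 = 3.71 percentage points

3.7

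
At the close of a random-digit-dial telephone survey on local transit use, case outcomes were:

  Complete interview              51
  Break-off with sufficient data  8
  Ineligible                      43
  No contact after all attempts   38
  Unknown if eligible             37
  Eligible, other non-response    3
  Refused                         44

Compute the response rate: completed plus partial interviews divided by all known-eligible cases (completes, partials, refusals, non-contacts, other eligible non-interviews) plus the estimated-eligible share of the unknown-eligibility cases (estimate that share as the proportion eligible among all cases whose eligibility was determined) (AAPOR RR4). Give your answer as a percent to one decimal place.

34.2%

Num = 51 + 8 = 59
Eligible (known) = 51 + 8 + 44 + 38 + 3 = 144
e = 144 / (144 + 43) = 144 / 187 = 0.7701
Estimated eligible among unknowns = 0.7701 × 37 = 28.49
Base = 144 + 28.49 = 172.49
RR4 = 59 / 172.49 = 0.3420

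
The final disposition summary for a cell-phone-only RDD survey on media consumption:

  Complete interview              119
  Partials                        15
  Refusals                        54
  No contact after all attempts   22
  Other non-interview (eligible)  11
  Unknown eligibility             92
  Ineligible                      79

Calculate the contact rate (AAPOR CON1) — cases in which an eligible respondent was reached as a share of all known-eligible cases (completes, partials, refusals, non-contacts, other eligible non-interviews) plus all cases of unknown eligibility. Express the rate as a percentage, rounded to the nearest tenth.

63.6%

Numerator: 119 + 15 + 54 + 11 = 199
Denom: 119 + 15 + 54 + 22 + 11 + 92 = 313
CON1 = 199 / 313 = 0.6358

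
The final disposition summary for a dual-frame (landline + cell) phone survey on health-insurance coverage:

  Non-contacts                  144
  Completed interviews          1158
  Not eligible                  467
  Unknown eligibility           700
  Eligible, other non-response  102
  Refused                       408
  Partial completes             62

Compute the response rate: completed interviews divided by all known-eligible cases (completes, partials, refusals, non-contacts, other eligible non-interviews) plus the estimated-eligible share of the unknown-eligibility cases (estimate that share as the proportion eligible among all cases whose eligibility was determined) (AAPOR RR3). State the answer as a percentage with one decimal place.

Top = 1158
Eligible (known) = 1158 + 62 + 408 + 144 + 102 = 1874
e = 1874 / (1874 + 467) = 1874 / 2341 = 0.8005
Eligible share of unknowns = 0.8005 × 700 = 560.35
Denominator = 1874 + 560.35 = 2434.35
RR3 = 1158 / 2434.35 = 0.4757

47.6%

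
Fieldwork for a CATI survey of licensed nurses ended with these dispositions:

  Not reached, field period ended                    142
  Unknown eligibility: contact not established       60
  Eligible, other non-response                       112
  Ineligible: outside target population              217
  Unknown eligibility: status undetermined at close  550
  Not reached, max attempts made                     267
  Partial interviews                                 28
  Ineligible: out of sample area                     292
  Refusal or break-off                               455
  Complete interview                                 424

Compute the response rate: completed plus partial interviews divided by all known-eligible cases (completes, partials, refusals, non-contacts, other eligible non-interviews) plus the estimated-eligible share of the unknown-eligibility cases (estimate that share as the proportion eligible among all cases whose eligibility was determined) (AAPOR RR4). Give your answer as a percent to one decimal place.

24.1%

Never reached = 142 + 267 = 409
Undetermined eligibility = 60 + 550 = 610
Not eligible = 217 + 292 = 509
Num = 424 + 28 = 452
Known eligible = 424 + 28 + 455 + 409 + 112 = 1428
e = 1428 / (1428 + 509) = 1428 / 1937 = 0.7372
e × U = 0.7372 × 610 = 449.69
Denominator = 1428 + 449.69 = 1877.69
RR4 = 452 / 1877.69 = 0.2407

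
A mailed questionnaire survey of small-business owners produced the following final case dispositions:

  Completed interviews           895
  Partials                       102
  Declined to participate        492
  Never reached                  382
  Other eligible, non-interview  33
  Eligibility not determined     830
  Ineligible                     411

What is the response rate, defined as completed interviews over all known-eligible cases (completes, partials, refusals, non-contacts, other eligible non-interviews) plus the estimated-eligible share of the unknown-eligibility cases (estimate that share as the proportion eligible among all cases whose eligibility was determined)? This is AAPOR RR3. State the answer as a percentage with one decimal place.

Num → 895
Eligible (known) → 895 + 102 + 492 + 382 + 33 = 1904
e = 1904 / (1904 + 411) = 1904 / 2315 = 0.8225
e × U → 0.8225 × 830 = 682.67
Denominator → 1904 + 682.67 = 2586.67
RR3 = 895 / 2586.67 = 0.3460

34.6%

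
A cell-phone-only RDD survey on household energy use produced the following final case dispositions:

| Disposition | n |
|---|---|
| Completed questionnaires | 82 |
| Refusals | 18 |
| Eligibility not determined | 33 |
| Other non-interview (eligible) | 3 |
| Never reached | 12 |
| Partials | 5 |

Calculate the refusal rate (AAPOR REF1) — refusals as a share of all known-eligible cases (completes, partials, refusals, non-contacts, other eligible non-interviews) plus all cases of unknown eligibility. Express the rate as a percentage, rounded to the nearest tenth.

11.8%

Numerator → 18
Denom → 82 + 5 + 18 + 12 + 3 + 33 = 153
REF1 = 18 / 153 = 0.1176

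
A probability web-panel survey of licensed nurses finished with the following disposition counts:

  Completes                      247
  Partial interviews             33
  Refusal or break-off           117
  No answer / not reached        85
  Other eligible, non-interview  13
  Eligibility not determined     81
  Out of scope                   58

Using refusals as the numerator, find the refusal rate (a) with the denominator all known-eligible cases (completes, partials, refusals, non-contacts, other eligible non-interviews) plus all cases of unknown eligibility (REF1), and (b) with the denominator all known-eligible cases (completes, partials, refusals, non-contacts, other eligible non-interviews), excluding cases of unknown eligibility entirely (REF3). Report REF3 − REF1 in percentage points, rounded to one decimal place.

3.3

Num = 117
Base = 247 + 33 + 117 + 85 + 13 + 81 = 576
REF1 = 117 / 576 = 0.2031
Base = 247 + 33 + 117 + 85 + 13 = 495
REF3 = 117 / 495 = 0.2364
Difference = 23.64 − 20.31 = 3.33 percentage points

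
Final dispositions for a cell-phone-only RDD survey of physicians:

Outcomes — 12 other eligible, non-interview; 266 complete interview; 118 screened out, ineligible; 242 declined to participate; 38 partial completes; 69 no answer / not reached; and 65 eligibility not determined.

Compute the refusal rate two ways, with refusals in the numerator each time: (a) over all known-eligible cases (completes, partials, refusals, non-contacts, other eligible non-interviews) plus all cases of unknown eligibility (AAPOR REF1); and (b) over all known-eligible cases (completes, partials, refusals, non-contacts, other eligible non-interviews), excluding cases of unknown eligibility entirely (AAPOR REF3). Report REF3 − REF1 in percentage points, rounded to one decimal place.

Num = 242
Denom = 266 + 38 + 242 + 69 + 12 + 65 = 692
REF1 = 242 / 692 = 0.3497
Denom = 266 + 38 + 242 + 69 + 12 = 627
REF3 = 242 / 627 = 0.3860
Difference = 38.60 − 34.97 = 3.63 percentage points

3.6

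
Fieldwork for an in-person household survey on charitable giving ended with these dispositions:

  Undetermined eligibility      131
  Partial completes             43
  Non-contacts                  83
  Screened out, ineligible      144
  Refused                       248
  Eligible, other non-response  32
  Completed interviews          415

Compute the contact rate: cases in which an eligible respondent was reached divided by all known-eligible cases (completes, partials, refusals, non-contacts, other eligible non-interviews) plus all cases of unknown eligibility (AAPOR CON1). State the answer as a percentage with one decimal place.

Numerator → 415 + 43 + 248 + 32 = 738
Base → 415 + 43 + 248 + 83 + 32 + 131 = 952
CON1 = 738 / 952 = 0.7752

77.5%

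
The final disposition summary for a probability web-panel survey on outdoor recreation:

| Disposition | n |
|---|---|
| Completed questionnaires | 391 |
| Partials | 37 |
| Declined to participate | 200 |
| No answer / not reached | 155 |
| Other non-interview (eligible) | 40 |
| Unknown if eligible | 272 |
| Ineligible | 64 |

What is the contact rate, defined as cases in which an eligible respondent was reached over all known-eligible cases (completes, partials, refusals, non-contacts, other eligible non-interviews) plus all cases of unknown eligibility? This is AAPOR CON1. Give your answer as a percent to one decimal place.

Top: 391 + 37 + 200 + 40 = 668
Denominator: 391 + 37 + 200 + 155 + 40 + 272 = 1095
CON1 = 668 / 1095 = 0.6100

61.0%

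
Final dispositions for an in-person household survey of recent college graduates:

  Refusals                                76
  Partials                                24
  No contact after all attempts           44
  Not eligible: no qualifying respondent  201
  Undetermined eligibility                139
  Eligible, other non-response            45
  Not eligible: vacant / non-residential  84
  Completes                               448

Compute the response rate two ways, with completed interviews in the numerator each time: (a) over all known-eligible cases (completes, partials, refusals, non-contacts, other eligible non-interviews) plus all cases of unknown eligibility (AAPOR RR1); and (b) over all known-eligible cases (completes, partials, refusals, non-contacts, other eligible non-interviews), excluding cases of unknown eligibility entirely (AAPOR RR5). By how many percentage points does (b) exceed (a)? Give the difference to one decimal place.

12.6

Screened out, ineligible = 201 + 84 = 285
Num: 448
Denominator: 448 + 24 + 76 + 44 + 45 + 139 = 776
RR1 = 448 / 776 = 0.5773
Denominator: 448 + 24 + 76 + 44 + 45 = 637
RR5 = 448 / 637 = 0.7033
Difference = 70.33 − 57.73 = 12.60 percentage points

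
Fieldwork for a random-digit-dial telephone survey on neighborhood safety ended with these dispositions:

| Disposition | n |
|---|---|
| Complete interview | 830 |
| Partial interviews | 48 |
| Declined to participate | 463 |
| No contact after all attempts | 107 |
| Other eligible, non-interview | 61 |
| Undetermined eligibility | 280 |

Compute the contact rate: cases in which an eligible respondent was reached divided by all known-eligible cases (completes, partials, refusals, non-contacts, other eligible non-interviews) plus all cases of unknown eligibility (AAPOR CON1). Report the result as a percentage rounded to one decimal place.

78.4%

Num = 830 + 48 + 463 + 61 = 1402
Base = 830 + 48 + 463 + 107 + 61 + 280 = 1789
CON1 = 1402 / 1789 = 0.7837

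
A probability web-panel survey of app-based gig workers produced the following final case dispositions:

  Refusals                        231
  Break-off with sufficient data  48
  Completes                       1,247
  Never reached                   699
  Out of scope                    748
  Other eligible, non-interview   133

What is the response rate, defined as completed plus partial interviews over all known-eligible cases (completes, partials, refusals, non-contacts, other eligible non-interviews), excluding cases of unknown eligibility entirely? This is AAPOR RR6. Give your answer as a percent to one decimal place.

Top → 1247 + 48 = 1295
Base → 1247 + 48 + 231 + 699 + 133 = 2358
RR6 = 1295 / 2358 = 0.5492

54.9%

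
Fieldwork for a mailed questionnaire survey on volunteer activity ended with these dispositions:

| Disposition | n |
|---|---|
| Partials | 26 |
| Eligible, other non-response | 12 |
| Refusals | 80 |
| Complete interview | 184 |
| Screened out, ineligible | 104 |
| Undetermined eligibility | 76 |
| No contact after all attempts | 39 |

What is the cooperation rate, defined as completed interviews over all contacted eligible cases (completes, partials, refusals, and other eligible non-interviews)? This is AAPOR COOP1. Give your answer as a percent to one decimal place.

60.9%

Num = 184
Denominator = 184 + 26 + 80 + 12 = 302
COOP1 = 184 / 302 = 0.6093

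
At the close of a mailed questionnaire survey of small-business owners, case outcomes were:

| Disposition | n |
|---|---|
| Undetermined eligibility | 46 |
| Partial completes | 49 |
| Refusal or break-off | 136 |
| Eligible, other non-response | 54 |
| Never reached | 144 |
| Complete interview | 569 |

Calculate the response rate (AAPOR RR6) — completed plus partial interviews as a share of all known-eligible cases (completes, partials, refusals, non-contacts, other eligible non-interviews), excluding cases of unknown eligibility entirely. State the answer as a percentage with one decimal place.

Num: 569 + 49 = 618
Base: 569 + 49 + 136 + 144 + 54 = 952
RR6 = 618 / 952 = 0.6492

64.9%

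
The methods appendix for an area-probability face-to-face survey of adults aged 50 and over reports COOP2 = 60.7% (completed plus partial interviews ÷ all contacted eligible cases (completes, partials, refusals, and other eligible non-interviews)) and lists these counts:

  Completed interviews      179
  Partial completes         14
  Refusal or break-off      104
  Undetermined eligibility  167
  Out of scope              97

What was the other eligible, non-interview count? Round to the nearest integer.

Numerator = 179 + 14 = 193
COOP2 = 193 / D = 0.607
D = 193 / 0.607 = 318.0
Other denominator terms total 297
other eligible, non-interview = 318.0 − 297 ≈ 21

21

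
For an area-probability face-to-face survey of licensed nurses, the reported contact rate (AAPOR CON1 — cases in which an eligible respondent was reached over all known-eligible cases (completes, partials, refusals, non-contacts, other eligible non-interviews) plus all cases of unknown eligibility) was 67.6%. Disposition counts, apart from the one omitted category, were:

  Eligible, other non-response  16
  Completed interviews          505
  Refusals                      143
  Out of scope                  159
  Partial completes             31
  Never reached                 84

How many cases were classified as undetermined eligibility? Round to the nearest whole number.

249

Top: 505 + 31 + 143 + 16 = 695
CON1 = 695 / D = 0.676
D = 695 / 0.676 = 1028.1
Rest of base = 779
undetermined eligibility = 1028.1 − 779 ≈ 249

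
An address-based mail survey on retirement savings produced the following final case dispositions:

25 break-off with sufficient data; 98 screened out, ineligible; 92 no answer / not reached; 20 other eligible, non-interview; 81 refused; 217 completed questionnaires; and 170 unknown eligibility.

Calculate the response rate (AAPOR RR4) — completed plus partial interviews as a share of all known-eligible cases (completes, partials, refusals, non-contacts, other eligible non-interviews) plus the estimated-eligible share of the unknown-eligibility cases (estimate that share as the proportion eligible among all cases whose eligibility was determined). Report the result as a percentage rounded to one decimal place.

Numerator = 217 + 25 = 242
Determined eligible = 217 + 25 + 81 + 92 + 20 = 435
e = 435 / (435 + 98) = 435 / 533 = 0.8161
Eligible share of unknowns = 0.8161 × 170 = 138.74
Denom = 435 + 138.74 = 573.74
RR4 = 242 / 573.74 = 0.4218

42.2%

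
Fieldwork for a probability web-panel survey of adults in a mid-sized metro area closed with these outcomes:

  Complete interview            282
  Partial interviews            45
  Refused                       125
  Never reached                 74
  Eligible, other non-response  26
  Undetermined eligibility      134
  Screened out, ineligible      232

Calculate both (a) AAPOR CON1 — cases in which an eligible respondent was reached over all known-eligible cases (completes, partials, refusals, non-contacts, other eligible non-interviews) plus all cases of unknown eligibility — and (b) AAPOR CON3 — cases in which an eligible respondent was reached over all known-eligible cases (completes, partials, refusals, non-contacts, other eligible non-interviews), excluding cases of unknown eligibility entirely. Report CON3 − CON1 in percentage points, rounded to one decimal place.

Num: 282 + 45 + 125 + 26 = 478
Denominator: 282 + 45 + 125 + 74 + 26 + 134 = 686
CON1 = 478 / 686 = 0.6968
Denominator: 282 + 45 + 125 + 74 + 26 = 552
CON3 = 478 / 552 = 0.8659
Difference = 86.59 − 69.68 = 16.91 percentage points

16.9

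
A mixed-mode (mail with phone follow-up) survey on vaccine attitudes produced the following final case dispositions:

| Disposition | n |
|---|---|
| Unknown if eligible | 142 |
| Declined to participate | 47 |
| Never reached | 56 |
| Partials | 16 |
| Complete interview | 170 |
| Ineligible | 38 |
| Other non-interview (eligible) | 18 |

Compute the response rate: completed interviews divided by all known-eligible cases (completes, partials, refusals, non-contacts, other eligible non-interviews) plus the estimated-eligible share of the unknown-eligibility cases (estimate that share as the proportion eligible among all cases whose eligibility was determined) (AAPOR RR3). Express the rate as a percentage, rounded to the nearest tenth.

Num: 170
Determined eligible: 170 + 16 + 47 + 56 + 18 = 307
e = 307 / (307 + 38) = 307 / 345 = 0.8899
e × U: 0.8899 × 142 = 126.37
Denom: 307 + 126.37 = 433.37
RR3 = 170 / 433.37 = 0.3923

39.2%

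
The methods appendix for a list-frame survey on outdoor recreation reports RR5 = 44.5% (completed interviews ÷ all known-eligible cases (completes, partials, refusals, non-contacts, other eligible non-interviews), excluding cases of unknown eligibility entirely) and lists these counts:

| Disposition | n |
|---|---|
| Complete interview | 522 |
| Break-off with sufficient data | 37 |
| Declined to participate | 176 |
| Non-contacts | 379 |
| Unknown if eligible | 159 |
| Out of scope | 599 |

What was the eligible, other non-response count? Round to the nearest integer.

RR5 = 522 / D = 0.445
D = 522 / 0.445 = 1173.0
Other denominator terms total 1114
eligible, other non-response = 1173.0 − 1114 ≈ 59

59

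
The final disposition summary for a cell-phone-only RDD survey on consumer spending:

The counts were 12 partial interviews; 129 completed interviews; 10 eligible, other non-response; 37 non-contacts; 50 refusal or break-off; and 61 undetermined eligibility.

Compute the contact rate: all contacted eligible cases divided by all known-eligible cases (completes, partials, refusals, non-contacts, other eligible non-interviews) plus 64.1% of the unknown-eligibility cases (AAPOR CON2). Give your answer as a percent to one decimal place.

72.5%

Numerator → 129 + 12 + 50 + 10 = 201
Known eligible → 129 + 12 + 50 + 37 + 10 = 238
Estimated eligible among unknowns → 0.6410 × 61 = 39.10
Base → 238 + 39.10 = 277.10
CON2 = 201 / 277.10 = 0.7254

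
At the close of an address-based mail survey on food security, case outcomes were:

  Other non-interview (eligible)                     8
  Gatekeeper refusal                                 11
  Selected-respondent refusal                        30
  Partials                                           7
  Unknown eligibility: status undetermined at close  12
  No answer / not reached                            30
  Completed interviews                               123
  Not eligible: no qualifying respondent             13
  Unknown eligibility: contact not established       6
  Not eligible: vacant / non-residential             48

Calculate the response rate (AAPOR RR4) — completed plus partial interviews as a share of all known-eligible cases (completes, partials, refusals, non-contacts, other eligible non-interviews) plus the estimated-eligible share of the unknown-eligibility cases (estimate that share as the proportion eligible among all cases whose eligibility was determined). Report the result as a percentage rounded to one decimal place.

58.3%

Refused = 11 + 30 = 41
Unknown if eligible = 6 + 12 = 18
Ineligible = 13 + 48 = 61
Top → 123 + 7 = 130
Known eligible → 123 + 7 + 41 + 30 + 8 = 209
e = 209 / (209 + 61) = 209 / 270 = 0.7741
Eligible share of unknowns → 0.7741 × 18 = 13.93
Denom → 209 + 13.93 = 222.93
RR4 = 130 / 222.93 = 0.5831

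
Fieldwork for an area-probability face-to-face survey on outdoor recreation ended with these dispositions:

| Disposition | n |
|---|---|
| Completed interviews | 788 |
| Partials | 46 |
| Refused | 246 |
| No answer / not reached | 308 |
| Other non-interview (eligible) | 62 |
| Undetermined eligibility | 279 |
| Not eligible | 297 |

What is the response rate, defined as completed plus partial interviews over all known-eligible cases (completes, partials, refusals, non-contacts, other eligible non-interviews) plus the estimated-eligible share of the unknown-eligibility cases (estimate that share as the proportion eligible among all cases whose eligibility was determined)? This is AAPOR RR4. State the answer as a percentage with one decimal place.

Num: 788 + 46 = 834
Known eligible: 788 + 46 + 246 + 308 + 62 = 1450
e = 1450 / (1450 + 297) = 1450 / 1747 = 0.8300
Estimated eligible among unknowns: 0.8300 × 279 = 231.57
Base: 1450 + 231.57 = 1681.57
RR4 = 834 / 1681.57 = 0.4960

49.6%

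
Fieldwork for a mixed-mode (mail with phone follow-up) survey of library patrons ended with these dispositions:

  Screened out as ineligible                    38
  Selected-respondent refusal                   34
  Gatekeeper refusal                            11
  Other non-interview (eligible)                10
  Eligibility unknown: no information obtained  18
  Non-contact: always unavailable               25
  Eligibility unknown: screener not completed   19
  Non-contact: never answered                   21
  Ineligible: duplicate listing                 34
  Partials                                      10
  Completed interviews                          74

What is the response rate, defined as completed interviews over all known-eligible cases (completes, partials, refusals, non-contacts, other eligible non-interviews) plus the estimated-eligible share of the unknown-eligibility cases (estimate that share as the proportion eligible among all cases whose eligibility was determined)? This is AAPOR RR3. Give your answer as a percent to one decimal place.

Refusals = 11 + 34 = 45
Never reached = 21 + 25 = 46
Unknown if eligible = 19 + 18 = 37
Ineligible = 38 + 34 = 72
Numerator: 74
Eligible (known): 74 + 10 + 45 + 46 + 10 = 185
e = 185 / (185 + 72) = 185 / 257 = 0.7198
Estimated eligible among unknowns: 0.7198 × 37 = 26.63
Base: 185 + 26.63 = 211.63
RR3 = 74 / 211.63 = 0.3497

35.0%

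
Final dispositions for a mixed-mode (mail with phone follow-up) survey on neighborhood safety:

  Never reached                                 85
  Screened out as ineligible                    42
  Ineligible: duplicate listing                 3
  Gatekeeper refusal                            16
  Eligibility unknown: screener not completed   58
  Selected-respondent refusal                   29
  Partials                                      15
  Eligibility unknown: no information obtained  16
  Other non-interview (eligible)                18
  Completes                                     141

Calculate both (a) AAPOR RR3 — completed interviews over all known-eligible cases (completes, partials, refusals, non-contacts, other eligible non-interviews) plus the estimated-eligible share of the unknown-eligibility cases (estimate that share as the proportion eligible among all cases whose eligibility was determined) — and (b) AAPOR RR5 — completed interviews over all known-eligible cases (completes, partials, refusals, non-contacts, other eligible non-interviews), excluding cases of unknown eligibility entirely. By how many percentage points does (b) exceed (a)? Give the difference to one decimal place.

8.1

Refusals = 16 + 29 = 45
Undetermined eligibility = 58 + 16 = 74
Ineligible = 42 + 3 = 45
Top → 141
Known eligible → 141 + 15 + 45 + 85 + 18 = 304
e = 304 / (304 + 45) = 304 / 349 = 0.8711
Estimated eligible among unknowns → 0.8711 × 74 = 64.46
Base → 304 + 64.46 = 368.46
RR3 = 141 / 368.46 = 0.3827
Base → 141 + 15 + 45 + 85 + 18 = 304
RR5 = 141 / 304 = 0.4638
Difference = 46.38 − 38.27 = 8.11 percentage points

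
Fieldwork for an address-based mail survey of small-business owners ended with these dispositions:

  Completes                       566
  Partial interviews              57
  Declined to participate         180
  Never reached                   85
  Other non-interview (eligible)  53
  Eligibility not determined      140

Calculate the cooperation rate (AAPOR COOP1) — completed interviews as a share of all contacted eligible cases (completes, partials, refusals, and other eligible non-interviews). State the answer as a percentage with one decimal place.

66.1%

Num → 566
Base → 566 + 57 + 180 + 53 = 856
COOP1 = 566 / 856 = 0.6612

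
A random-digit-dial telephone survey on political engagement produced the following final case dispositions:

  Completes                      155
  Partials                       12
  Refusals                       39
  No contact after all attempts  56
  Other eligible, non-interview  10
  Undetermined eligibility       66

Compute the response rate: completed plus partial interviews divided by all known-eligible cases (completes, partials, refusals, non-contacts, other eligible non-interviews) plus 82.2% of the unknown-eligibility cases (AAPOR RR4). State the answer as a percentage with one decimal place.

51.2%

Numerator = 155 + 12 = 167
Eligible (known) = 155 + 12 + 39 + 56 + 10 = 272
Eligible share of unknowns = 0.8220 × 66 = 54.25
Base = 272 + 54.25 = 326.25
RR4 = 167 / 326.25 = 0.5119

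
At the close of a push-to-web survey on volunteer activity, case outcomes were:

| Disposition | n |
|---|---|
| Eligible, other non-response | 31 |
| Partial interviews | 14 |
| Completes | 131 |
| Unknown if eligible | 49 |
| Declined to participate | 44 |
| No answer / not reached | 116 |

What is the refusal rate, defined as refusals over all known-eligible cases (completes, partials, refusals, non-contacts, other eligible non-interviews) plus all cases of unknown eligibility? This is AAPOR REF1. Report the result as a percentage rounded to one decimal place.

Numerator: 44
Denominator: 131 + 14 + 44 + 116 + 31 + 49 = 385
REF1 = 44 / 385 = 0.1143

11.4%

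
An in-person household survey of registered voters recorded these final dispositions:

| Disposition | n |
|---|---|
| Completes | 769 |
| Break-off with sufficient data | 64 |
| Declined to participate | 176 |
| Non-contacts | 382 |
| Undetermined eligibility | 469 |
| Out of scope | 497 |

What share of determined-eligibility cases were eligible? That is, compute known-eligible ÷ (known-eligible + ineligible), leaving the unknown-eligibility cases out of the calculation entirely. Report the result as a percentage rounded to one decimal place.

Known eligible: 769 + 64 + 176 + 382 = 1391
e = 1391 / (1391 + 497) = 1391 / 1888 = 0.7368

73.7%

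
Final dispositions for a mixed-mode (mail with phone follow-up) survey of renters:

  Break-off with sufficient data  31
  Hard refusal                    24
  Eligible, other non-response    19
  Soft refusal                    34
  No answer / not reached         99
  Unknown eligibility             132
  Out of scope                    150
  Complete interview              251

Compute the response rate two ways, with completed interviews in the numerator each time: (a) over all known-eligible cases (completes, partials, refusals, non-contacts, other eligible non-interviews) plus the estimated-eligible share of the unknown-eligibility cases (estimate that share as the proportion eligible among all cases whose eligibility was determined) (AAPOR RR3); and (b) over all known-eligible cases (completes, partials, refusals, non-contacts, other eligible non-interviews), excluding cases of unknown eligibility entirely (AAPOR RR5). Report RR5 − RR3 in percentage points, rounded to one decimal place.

Refused = 24 + 34 = 58
Top = 251
Known eligible = 251 + 31 + 58 + 99 + 19 = 458
e = 458 / (458 + 150) = 458 / 608 = 0.7533
Eligible share of unknowns = 0.7533 × 132 = 99.44
Denom = 458 + 99.44 = 557.44
RR3 = 251 / 557.44 = 0.4503
Denom = 251 + 31 + 58 + 99 + 19 = 458
RR5 = 251 / 458 = 0.5480
Difference = 54.80 − 45.03 = 9.77 percentage points

9.8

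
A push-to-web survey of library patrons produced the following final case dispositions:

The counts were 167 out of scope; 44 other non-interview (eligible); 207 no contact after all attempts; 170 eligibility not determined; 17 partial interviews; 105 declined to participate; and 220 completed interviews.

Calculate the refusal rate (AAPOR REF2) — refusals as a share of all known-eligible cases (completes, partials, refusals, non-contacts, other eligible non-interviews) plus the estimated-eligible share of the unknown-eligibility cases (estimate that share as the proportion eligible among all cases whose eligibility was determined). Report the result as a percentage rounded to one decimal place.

14.5%

Top: 105
Determined eligible: 220 + 17 + 105 + 207 + 44 = 593
e = 593 / (593 + 167) = 593 / 760 = 0.7803
Eligible share of unknowns: 0.7803 × 170 = 132.65
Denom: 593 + 132.65 = 725.65
REF2 = 105 / 725.65 = 0.1447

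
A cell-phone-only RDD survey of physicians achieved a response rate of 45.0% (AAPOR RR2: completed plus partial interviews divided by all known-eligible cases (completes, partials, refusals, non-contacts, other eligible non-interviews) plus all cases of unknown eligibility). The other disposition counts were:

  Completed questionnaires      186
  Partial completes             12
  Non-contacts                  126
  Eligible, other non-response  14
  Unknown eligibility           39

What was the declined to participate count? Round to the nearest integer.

63

Top = 186 + 12 = 198
RR2 = 198 / D = 0.450
D = 198 / 0.450 = 440.0
Rest of base = 377
declined to participate = 440.0 − 377 ≈ 63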